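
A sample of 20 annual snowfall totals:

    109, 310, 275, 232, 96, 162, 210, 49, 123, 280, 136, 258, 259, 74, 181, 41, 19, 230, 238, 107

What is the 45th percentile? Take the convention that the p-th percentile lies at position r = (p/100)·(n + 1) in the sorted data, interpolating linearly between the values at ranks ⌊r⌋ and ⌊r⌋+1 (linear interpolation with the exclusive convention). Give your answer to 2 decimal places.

147.70

Sorted: 19, 41, 49, 74, 96, 107, 109, 123, 136, 162, 181, 210, 230, 232, 238, 258, 259, 275, 280, 310.
n = 20.
r = (45/100)·(20 + 1) = 9.45.
Rank 9 is 136 and rank 10 is 162.
Interpolate: 136 + 0.45·(162 − 136) = 136 + 0.45·26 = 147.7.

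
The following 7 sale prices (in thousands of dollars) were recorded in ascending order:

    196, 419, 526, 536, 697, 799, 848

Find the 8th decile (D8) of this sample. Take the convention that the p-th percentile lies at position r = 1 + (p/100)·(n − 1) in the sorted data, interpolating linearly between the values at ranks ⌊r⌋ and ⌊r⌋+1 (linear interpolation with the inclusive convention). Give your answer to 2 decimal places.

n = 7.
r = 1 + (80/100)·(7 − 1) = 1 + 4.8 = 5.8.
Rank 5 is 697 and rank 6 is 799.
Interpolate: 697 + 0.8·(799 − 697) = 697 + 0.8·102 = 778.6.

778.60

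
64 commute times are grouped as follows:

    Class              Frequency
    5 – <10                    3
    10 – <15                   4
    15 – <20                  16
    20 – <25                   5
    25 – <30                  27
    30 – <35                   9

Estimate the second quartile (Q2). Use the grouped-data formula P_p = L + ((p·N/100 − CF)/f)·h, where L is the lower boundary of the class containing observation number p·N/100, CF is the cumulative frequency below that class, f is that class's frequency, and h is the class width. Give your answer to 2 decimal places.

N = 64; target position k = 50/100 · 64 = 32.
Cumulative frequencies: 3, 7, 23, 28, 55, 64.
Observation 32 falls in the class 25 – <30.
L = 25, CF = 28, f = 27, h = 5.
P50 = 25 + ((32 − 28)/27)·5 = 25 + 0.740741 = 25.7407.

25.74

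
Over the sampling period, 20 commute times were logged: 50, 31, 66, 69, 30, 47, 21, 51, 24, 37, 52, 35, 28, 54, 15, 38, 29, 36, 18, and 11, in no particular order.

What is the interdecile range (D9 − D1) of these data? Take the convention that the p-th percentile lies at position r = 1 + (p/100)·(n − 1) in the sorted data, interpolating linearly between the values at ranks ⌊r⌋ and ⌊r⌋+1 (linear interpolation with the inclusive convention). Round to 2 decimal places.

Sorted: 11, 15, 18, 21, 24, 28, 29, 30, 31, 35, 36, 37, 38, 47, 50, 51, 52, 54, 66, 69.
n = 20.
P10: r = 2.9; ranks 2–3 are 15, 18; interpolating gives 17.7.
P90: r = 18.1; ranks 18–19 are 54, 66; interpolating gives 55.2.
Difference: 55.2 − 17.7 = 37.5.

37.50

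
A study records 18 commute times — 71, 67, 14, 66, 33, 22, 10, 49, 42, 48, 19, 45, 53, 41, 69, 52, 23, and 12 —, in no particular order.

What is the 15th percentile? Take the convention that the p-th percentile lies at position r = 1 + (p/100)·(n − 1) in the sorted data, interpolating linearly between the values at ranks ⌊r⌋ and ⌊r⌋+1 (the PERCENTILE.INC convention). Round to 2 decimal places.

Sorted: 10, 12, 14, 19, 22, 23, 33, 41, 42, 45, 48, 49, 52, 53, 66, 67, 69, 71.
n = 18.
r = 1 + (15/100)·(18 − 1) = 1 + 2.55 = 3.55.
Rank 3 is 14 and rank 4 is 19.
Interpolate: 14 + 0.55·(19 − 14) = 14 + 0.55·5 = 16.75.

16.75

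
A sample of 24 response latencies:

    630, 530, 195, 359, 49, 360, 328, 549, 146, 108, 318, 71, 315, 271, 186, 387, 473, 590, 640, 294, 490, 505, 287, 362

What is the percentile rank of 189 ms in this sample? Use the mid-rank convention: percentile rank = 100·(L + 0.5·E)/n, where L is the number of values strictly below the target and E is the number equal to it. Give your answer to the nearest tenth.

Sorted: 49, 71, 108, 146, 186, 195, 271, 287, 294, 315, 318, 328, 359, 360, 362, 387, 473, 490, 505, 530, 549, 590, 630, 640.
Count below 189: L = 5; count equal: E = 0; n = 24.
Percentile rank = 100·(5 + 0.5·0)/24 = 100·5/24 = 20.83.

20.8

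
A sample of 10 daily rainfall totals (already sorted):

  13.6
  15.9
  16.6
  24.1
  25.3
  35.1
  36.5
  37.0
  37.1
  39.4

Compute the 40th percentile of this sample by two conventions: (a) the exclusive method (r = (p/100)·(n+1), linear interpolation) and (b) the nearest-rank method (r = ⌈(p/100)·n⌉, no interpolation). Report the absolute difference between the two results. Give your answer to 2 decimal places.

0.48

n = 10.
(a) r = 4.4; between ranks 4 (24.1) and 5 (25.3): 24.58.
(b) the nearest-rank method: rank 4 → 24.1.
|24.58 − 24.1| = 0.48.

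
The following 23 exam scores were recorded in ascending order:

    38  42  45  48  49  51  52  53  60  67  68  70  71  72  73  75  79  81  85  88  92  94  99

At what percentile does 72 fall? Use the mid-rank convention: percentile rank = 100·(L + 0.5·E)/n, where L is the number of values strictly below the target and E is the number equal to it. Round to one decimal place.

Count below 72: L = 13; count equal: E = 1; n = 23.
Percentile rank = 100·(13 + 0.5·1)/23 = 100·13.5/23 = 58.7.

58.7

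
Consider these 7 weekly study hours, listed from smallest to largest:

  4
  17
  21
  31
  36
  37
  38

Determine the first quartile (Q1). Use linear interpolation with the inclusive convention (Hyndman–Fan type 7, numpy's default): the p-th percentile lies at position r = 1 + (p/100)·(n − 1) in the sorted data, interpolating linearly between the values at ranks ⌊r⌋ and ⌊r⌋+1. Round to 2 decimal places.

n = 7.
r = 1 + (25/100)·(7 − 1) = 1 + 1.5 = 2.5.
Rank 2 is 17 and rank 3 is 21.
Interpolate: 17 + 0.5·(21 − 17) = 17 + 0.5·4 = 19.

19.00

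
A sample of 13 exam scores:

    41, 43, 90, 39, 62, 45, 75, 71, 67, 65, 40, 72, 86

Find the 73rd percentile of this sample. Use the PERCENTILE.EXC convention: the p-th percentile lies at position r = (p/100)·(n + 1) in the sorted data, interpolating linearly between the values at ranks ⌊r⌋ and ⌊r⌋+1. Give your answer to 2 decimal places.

72.66

Sorted: 39, 40, 41, 43, 45, 62, 65, 67, 71, 72, 75, 86, 90.
n = 13.
r = (73/100)·(13 + 1) = 10.22.
Rank 10 is 72 and rank 11 is 75.
Interpolate: 72 + 0.22·(75 − 72) = 72 + 0.22·3 = 72.66.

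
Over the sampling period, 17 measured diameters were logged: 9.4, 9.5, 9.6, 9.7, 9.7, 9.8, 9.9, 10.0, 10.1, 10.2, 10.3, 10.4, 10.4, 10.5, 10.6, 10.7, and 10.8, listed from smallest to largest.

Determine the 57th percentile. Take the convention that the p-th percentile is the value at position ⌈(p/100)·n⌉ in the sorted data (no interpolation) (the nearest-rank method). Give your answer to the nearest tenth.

n = 17.
Position = ⌈57/100 · 17⌉ = ⌈9.69⌉ = 10.
The value at rank 10 is 10.2.

10.2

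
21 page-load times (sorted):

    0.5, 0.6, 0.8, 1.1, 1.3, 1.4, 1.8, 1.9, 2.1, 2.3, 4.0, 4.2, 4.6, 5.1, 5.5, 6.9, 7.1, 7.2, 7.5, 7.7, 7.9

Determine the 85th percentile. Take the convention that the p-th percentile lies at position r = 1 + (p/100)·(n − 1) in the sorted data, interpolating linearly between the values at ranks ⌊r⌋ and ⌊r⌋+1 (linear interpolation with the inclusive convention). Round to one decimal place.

7.2

n = 21.
r = 1 + (85/100)·(21 − 1) = 1 + 17 = 18.
r is an integer, so P85 is the value at rank 18: 7.2.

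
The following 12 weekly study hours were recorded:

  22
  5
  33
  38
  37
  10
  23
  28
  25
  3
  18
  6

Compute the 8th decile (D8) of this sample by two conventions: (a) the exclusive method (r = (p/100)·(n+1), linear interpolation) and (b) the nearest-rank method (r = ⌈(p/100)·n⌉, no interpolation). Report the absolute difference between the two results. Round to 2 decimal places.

1.60

Sorted: 3, 5, 6, 10, 18, 22, 23, 25, 28, 33, 37, 38.
n = 12.
(a) r = 10.4; between ranks 10 (33) and 11 (37): 34.6.
(b) the nearest-rank method: rank 10 → 33.
|34.6 − 33| = 1.6.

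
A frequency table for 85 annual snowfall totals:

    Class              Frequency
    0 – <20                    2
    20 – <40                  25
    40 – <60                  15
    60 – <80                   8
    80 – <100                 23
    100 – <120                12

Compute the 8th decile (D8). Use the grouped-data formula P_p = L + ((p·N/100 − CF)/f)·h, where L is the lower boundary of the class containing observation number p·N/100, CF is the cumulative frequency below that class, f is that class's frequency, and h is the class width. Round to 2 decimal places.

N = 85; target position k = 80/100 · 85 = 68.
Cumulative frequencies: 2, 27, 42, 50, 73, 85.
Observation 68 falls in the class 80 – <100.
L = 80, CF = 50, f = 23, h = 20.
P80 = 80 + ((68 − 50)/23)·20 = 80 + 15.6522 = 95.6522.

95.65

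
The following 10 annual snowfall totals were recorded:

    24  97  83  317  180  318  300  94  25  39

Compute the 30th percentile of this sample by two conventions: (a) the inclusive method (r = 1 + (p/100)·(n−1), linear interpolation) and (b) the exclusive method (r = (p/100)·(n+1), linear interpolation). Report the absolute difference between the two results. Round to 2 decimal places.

17.60

Sorted: 24, 25, 39, 83, 94, 97, 180, 300, 317, 318.
n = 10.
(a) r = 3.7; between ranks 3 (39) and 4 (83): 69.8.
(b) r = 3.3; between ranks 3 (39) and 4 (83): 52.2.
|69.8 − 52.2| = 17.6.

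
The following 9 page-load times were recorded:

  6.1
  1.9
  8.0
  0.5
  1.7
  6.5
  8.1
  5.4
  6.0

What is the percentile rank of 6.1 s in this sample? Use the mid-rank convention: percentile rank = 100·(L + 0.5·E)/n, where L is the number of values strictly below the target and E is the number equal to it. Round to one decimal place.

61.1

Sorted: 0.5, 1.7, 1.9, 5.4, 6.0, 6.1, 6.5, 8.0, 8.1.
Count below 6.1: L = 5; count equal: E = 1; n = 9.
Percentile rank = 100·(5 + 0.5·1)/9 = 100·5.5/9 = 61.11.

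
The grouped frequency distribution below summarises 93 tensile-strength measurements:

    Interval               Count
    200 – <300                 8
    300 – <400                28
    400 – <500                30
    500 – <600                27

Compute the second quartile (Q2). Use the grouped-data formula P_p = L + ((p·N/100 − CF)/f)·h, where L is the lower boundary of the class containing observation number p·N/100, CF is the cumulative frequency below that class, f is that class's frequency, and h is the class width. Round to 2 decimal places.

435.00

N = 93; target position k = 50/100 · 93 = 46.5.
Cumulative frequencies: 8, 36, 66, 93.
Observation 46.5 falls in the class 400 – <500.
L = 400, CF = 36, f = 30, h = 100.
P50 = 400 + ((46.5 − 36)/30)·100 = 400 + 35 = 435.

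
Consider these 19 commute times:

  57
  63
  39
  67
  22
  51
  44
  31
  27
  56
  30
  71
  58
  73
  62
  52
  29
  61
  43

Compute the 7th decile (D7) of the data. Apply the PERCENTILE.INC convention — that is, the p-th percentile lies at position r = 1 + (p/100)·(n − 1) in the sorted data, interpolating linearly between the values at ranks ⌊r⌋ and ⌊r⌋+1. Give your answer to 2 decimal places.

Sorted: 22, 27, 29, 30, 31, 39, 43, 44, 51, 52, 56, 57, 58, 61, 62, 63, 67, 71, 73.
n = 19.
r = 1 + (70/100)·(19 − 1) = 1 + 12.6 = 13.6.
Rank 13 is 58 and rank 14 is 61.
Interpolate: 58 + 0.6·(61 − 58) = 58 + 0.6·3 = 59.8.

59.80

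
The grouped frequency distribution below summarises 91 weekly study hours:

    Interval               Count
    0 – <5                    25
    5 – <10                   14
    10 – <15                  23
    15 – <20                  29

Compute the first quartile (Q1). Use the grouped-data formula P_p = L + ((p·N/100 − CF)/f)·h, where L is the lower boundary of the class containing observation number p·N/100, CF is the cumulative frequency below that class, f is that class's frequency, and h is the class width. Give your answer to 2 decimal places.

4.55

N = 91; target position k = 25/100 · 91 = 22.75.
Cumulative frequencies: 25, 39, 62, 91.
Observation 22.75 falls in the class 0 – <5.
L = 0, CF = 0, f = 25, h = 5.
P25 = 0 + ((22.75 − 0)/25)·5 = 0 + 4.55 = 4.55.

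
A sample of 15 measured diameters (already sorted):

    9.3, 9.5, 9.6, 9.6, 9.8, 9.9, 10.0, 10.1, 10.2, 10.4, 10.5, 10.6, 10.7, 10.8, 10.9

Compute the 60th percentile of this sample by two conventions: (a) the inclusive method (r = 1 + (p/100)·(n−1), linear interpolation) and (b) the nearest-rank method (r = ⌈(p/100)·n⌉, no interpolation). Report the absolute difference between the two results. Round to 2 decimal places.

0.08

n = 15.
(a) r = 9.4; between ranks 9 (10.2) and 10 (10.4): 10.28.
(b) the nearest-rank method: rank 9 → 10.2.
|10.28 − 10.2| = 0.08.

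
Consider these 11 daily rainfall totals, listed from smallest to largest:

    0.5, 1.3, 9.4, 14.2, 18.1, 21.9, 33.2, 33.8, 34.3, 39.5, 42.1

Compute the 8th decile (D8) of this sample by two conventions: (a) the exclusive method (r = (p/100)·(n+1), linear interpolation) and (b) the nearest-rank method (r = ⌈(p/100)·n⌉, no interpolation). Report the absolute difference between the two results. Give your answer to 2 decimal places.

3.12

n = 11.
(a) r = 9.6; between ranks 9 (34.3) and 10 (39.5): 37.42.
(b) the nearest-rank method: rank 9 → 34.3.
|37.42 − 34.3| = 3.12.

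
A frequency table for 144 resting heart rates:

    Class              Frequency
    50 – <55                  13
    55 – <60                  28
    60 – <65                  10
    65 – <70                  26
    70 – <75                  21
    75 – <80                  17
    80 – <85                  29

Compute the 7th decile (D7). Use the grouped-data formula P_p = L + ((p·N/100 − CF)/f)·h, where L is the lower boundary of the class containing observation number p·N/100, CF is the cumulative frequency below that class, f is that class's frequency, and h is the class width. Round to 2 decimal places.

N = 144; target position k = 70/100 · 144 = 100.8.
Cumulative frequencies: 13, 41, 51, 77, 98, 115, 144.
Observation 100.8 falls in the class 75 – <80.
L = 75, CF = 98, f = 17, h = 5.
P70 = 75 + ((100.8 − 98)/17)·5 = 75 + 0.823529 = 75.8235.

75.82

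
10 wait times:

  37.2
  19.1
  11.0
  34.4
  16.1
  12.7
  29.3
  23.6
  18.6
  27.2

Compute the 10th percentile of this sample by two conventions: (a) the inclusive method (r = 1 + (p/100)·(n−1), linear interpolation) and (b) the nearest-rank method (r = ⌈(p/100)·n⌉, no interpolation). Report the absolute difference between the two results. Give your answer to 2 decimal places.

Sorted: 11.0, 12.7, 16.1, 18.6, 19.1, 23.6, 27.2, 29.3, 34.4, 37.2.
n = 10.
(a) r = 1.9; between ranks 1 (11.0) and 2 (12.7): 12.53.
(b) the nearest-rank method: rank 1 → 11.
|12.53 − 11| = 1.53.

1.53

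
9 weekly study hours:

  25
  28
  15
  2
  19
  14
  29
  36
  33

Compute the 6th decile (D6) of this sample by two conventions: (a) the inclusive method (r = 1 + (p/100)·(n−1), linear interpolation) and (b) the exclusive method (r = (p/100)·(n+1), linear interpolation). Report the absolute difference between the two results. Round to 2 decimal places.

Sorted: 2, 14, 15, 19, 25, 28, 29, 33, 36.
n = 9.
(a) r = 5.8; between ranks 5 (25) and 6 (28): 27.4.
(b) r = 6 → value at rank 6 = 28.
|27.4 − 28| = 0.6.

0.60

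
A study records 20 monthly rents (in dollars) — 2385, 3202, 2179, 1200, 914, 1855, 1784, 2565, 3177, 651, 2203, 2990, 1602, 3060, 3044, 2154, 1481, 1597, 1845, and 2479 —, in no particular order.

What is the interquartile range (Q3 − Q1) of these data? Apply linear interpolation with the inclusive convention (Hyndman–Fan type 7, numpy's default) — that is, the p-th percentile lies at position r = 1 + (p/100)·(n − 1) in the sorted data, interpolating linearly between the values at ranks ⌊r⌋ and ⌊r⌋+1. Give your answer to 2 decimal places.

Sorted: 651, 914, 1200, 1481, 1597, 1602, 1784, 1845, 1855, 2154, 2179, 2203, 2385, 2479, 2565, 2990, 3044, 3060, 3177, 3202.
n = 20.
P25: r = 5.75; ranks 5–6 are 1597, 1602; interpolating gives 1600.75.
P75: r = 15.25; ranks 15–16 are 2565, 2990; interpolating gives 2671.25.
Difference: 2671.25 − 1600.75 = 1070.5.

1070.50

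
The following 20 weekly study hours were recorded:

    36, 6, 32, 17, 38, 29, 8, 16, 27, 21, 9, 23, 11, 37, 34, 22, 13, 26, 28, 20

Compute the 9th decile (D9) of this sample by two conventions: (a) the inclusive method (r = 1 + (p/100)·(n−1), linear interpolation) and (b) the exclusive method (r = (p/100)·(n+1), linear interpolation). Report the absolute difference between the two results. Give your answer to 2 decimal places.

0.80

Sorted: 6, 8, 9, 11, 13, 16, 17, 20, 21, 22, 23, 26, 27, 28, 29, 32, 34, 36, 37, 38.
n = 20.
(a) r = 18.1; between ranks 18 (36) and 19 (37): 36.1.
(b) r = 18.9; between ranks 18 (36) and 19 (37): 36.9.
|36.1 − 36.9| = 0.8.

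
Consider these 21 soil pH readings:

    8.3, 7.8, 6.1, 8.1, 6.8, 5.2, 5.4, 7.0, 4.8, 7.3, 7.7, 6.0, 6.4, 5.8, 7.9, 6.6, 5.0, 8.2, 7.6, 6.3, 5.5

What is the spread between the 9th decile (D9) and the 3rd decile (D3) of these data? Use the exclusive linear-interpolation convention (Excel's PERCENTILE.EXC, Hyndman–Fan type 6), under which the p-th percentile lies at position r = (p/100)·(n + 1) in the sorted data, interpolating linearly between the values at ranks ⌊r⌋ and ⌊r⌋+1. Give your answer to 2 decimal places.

2.26

Sorted: 4.8, 5.0, 5.2, 5.4, 5.5, 5.8, 6.0, 6.1, 6.3, 6.4, 6.6, 6.8, 7.0, 7.3, 7.6, 7.7, 7.8, 7.9, 8.1, 8.2, 8.3.
n = 21.
P30: r = 6.6; ranks 6–7 are 5.8, 6.0; interpolating gives 5.92.
P90: r = 19.8; ranks 19–20 are 8.1, 8.2; interpolating gives 8.18.
Difference: 8.18 − 5.92 = 2.26.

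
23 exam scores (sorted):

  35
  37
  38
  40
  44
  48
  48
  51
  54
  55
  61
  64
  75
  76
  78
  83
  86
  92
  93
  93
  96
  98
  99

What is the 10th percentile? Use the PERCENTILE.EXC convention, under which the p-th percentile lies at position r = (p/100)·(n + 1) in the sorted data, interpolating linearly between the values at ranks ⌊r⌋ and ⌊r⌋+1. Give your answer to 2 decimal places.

n = 23.
r = (10/100)·(23 + 1) = 2.4.
Rank 2 is 37 and rank 3 is 38.
Interpolate: 37 + 0.4·(38 − 37) = 37 + 0.4·1 = 37.4.

37.40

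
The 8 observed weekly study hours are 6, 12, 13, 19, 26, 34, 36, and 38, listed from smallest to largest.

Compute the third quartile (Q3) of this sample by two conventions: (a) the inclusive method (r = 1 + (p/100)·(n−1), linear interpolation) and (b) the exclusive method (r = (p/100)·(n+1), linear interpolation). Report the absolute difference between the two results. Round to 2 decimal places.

1.00

n = 8.
(a) r = 6.25; between ranks 6 (34) and 7 (36): 34.5.
(b) r = 6.75; between ranks 6 (34) and 7 (36): 35.5.
|34.5 − 35.5| = 1.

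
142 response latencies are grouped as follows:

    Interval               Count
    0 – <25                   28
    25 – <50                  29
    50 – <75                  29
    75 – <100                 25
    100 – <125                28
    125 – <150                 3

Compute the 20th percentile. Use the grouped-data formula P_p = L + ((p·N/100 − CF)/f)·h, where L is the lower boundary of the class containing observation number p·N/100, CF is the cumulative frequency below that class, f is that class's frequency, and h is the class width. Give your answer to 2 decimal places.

N = 142; target position k = 20/100 · 142 = 28.4.
Cumulative frequencies: 28, 57, 86, 111, 139, 142.
Observation 28.4 falls in the class 25 – <50.
L = 25, CF = 28, f = 29, h = 25.
P20 = 25 + ((28.4 − 28)/29)·25 = 25 + 0.344828 = 25.3448.

25.34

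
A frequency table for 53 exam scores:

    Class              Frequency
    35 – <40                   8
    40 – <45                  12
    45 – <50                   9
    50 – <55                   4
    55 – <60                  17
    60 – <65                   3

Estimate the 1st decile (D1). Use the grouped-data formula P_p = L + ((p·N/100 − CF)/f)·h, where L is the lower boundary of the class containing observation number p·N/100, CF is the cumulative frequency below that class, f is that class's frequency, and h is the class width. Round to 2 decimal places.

N = 53; target position k = 10/100 · 53 = 5.3.
Cumulative frequencies: 8, 20, 29, 33, 50, 53.
Observation 5.3 falls in the class 35 – <40.
L = 35, CF = 0, f = 8, h = 5.
P10 = 35 + ((5.3 − 0)/8)·5 = 35 + 3.3125 = 38.3125.

38.31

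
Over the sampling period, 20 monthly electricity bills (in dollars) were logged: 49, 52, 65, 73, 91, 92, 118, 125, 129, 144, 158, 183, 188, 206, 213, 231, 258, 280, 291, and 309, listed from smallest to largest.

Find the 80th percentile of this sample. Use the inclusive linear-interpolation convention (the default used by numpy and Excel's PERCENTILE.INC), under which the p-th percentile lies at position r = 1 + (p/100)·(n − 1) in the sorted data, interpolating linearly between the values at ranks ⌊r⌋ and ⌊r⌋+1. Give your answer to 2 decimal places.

n = 20.
r = 1 + (80/100)·(20 − 1) = 1 + 15.2 = 16.2.
Rank 16 is 231 and rank 17 is 258.
Interpolate: 231 + 0.2·(258 − 231) = 231 + 0.2·27 = 236.4.

236.40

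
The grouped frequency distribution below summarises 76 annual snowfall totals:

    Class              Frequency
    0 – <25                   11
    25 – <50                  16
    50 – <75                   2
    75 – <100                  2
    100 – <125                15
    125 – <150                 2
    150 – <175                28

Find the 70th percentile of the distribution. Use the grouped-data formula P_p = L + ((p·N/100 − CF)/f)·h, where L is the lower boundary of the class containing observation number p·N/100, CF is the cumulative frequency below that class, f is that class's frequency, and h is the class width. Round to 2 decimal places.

N = 76; target position k = 70/100 · 76 = 53.2.
Cumulative frequencies: 11, 27, 29, 31, 46, 48, 76.
Observation 53.2 falls in the class 150 – <175.
L = 150, CF = 48, f = 28, h = 25.
P70 = 150 + ((53.2 − 48)/28)·25 = 150 + 4.64286 = 154.643.

154.64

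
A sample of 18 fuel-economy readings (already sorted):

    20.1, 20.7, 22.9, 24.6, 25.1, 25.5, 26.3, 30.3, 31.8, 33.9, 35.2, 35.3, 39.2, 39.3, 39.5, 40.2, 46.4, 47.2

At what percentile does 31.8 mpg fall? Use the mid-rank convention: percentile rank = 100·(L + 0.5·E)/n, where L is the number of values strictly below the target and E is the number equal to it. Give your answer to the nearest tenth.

47.2

Count below 31.8: L = 8; count equal: E = 1; n = 18.
Percentile rank = 100·(8 + 0.5·1)/18 = 100·8.5/18 = 47.22.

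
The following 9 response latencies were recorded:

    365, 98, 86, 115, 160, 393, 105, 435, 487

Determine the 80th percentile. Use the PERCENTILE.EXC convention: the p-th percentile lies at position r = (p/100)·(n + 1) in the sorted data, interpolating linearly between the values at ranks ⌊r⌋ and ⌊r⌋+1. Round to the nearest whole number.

Sorted: 86, 98, 105, 115, 160, 365, 393, 435, 487.
n = 9.
r = (80/100)·(9 + 1) = 8.
r is an integer, so P80 is the value at rank 8: 435.

435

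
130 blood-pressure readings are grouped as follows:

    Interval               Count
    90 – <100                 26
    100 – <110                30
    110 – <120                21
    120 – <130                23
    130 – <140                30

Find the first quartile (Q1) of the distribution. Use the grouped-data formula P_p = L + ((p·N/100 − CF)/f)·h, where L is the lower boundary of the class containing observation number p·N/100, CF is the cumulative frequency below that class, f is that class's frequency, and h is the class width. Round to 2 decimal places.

102.17

N = 130; target position k = 25/100 · 130 = 32.5.
Cumulative frequencies: 26, 56, 77, 100, 130.
Observation 32.5 falls in the class 100 – <110.
L = 100, CF = 26, f = 30, h = 10.
P25 = 100 + ((32.5 − 26)/30)·10 = 100 + 2.16667 = 102.167.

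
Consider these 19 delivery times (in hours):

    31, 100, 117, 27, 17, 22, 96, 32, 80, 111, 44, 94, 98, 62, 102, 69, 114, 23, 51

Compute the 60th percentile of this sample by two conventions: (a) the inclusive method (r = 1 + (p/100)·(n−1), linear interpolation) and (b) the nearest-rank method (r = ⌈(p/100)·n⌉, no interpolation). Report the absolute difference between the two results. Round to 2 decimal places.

Sorted: 17, 22, 23, 27, 31, 32, 44, 51, 62, 69, 80, 94, 96, 98, 100, 102, 111, 114, 117.
n = 19.
(a) r = 11.8; between ranks 11 (80) and 12 (94): 91.2.
(b) the nearest-rank method: rank 12 → 94.
|91.2 − 94| = 2.8.

2.80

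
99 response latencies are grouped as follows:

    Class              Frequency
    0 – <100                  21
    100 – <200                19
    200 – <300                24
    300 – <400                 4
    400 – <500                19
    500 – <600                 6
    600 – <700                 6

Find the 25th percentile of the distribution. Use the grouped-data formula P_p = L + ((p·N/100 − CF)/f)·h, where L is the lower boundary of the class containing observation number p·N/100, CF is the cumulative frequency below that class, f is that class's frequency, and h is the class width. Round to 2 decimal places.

N = 99; target position k = 25/100 · 99 = 24.75.
Cumulative frequencies: 21, 40, 64, 68, 87, 93, 99.
Observation 24.75 falls in the class 100 – <200.
L = 100, CF = 21, f = 19, h = 100.
P25 = 100 + ((24.75 − 21)/19)·100 = 100 + 19.7368 = 119.737.

119.74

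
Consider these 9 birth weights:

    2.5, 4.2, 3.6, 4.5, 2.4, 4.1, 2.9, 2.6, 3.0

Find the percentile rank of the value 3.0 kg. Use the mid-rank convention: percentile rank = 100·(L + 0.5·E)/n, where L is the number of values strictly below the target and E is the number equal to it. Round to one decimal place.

Sorted: 2.4, 2.5, 2.6, 2.9, 3.0, 3.6, 4.1, 4.2, 4.5.
Count below 3.0: L = 4; count equal: E = 1; n = 9.
Percentile rank = 100·(4 + 0.5·1)/9 = 100·4.5/9 = 50.

50.0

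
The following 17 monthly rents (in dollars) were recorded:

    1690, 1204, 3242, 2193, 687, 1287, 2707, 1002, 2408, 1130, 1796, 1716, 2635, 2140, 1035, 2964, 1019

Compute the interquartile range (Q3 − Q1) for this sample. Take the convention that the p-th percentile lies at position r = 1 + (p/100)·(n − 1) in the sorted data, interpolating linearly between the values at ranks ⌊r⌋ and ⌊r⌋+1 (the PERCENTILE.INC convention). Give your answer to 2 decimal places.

1278.00

Sorted: 687, 1002, 1019, 1035, 1130, 1204, 1287, 1690, 1716, 1796, 2140, 2193, 2408, 2635, 2707, 2964, 3242.
n = 17.
P25: r = 5 (integer) → 1130.
P75: r = 13 (integer) → 2408.
Difference: 2408 − 1130 = 1278.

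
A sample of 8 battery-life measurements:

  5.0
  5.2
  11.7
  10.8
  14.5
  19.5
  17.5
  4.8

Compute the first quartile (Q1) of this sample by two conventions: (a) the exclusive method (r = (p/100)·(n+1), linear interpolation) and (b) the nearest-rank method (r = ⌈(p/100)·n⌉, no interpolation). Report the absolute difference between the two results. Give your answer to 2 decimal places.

Sorted: 4.8, 5.0, 5.2, 10.8, 11.7, 14.5, 17.5, 19.5.
n = 8.
(a) r = 2.25; between ranks 2 (5.0) and 3 (5.2): 5.05.
(b) the nearest-rank method: rank 2 → 5.
|5.05 − 5| = 0.05.

0.05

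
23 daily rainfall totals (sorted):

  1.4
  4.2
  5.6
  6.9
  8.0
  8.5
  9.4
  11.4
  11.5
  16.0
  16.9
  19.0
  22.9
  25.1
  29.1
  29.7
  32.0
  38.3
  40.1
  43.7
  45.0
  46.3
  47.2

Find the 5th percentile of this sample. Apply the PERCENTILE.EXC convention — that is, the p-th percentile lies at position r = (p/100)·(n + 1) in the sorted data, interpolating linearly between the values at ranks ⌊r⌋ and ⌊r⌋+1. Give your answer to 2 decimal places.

1.96

n = 23.
r = (5/100)·(23 + 1) = 1.2.
Rank 1 is 1.4 and rank 2 is 4.2.
Interpolate: 1.4 + 0.2·(4.2 − 1.4) = 1.4 + 0.2·2.8 = 1.96.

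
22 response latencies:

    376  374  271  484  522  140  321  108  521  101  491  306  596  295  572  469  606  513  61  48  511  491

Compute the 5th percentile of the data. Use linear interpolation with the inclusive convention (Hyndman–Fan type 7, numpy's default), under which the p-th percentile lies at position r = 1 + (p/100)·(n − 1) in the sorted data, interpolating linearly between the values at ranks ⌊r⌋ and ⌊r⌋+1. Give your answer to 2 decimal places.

63.00

Sorted: 48, 61, 101, 108, 140, 271, 295, 306, 321, 374, 376, 469, 484, 491, 491, 511, 513, 521, 522, 572, 596, 606.
n = 22.
r = 1 + (5/100)·(22 − 1) = 1 + 1.05 = 2.05.
Rank 2 is 61 and rank 3 is 101.
Interpolate: 61 + 0.05·(101 − 61) = 61 + 0.05·40 = 63.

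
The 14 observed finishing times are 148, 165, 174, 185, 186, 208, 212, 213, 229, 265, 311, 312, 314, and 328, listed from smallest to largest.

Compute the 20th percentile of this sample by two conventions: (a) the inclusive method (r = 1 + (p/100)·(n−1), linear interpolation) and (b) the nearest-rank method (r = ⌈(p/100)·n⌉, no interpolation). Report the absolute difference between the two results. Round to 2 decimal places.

n = 14.
(a) r = 3.6; between ranks 3 (174) and 4 (185): 180.6.
(b) the nearest-rank method: rank 3 → 174.
|180.6 − 174| = 6.6.

6.60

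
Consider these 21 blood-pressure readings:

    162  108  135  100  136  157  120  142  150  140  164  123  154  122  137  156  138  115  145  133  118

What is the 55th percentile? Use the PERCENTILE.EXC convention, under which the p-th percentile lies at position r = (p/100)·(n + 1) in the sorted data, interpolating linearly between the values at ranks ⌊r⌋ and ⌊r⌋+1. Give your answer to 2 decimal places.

138.20

Sorted: 100, 108, 115, 118, 120, 122, 123, 133, 135, 136, 137, 138, 140, 142, 145, 150, 154, 156, 157, 162, 164.
n = 21.
r = (55/100)·(21 + 1) = 12.1.
Rank 12 is 138 and rank 13 is 140.
Interpolate: 138 + 0.1·(140 − 138) = 138 + 0.1·2 = 138.2.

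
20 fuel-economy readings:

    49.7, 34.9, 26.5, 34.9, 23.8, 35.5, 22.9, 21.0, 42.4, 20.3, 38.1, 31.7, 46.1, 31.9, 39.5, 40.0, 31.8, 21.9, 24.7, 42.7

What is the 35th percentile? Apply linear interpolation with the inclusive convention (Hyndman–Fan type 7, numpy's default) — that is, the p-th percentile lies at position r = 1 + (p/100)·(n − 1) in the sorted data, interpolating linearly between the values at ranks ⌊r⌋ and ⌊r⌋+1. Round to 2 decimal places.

Sorted: 20.3, 21.0, 21.9, 22.9, 23.8, 24.7, 26.5, 31.7, 31.8, 31.9, 34.9, 34.9, 35.5, 38.1, 39.5, 40.0, 42.4, 42.7, 46.1, 49.7.
n = 20.
r = 1 + (35/100)·(20 − 1) = 1 + 6.65 = 7.65.
Rank 7 is 26.5 and rank 8 is 31.7.
Interpolate: 26.5 + 0.65·(31.7 − 26.5) = 26.5 + 0.65·5.2 = 29.88.

29.88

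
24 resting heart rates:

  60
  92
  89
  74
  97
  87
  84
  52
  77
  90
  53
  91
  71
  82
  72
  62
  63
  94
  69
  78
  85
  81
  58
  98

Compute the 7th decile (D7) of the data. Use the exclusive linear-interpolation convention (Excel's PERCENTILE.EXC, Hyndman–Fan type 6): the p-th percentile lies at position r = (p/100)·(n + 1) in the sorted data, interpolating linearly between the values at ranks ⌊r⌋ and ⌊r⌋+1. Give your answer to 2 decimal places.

Sorted: 52, 53, 58, 60, 62, 63, 69, 71, 72, 74, 77, 78, 81, 82, 84, 85, 87, 89, 90, 91, 92, 94, 97, 98.
n = 24.
r = (70/100)·(24 + 1) = 17.5.
Rank 17 is 87 and rank 18 is 89.
Interpolate: 87 + 0.5·(89 − 87) = 87 + 0.5·2 = 88.

88.00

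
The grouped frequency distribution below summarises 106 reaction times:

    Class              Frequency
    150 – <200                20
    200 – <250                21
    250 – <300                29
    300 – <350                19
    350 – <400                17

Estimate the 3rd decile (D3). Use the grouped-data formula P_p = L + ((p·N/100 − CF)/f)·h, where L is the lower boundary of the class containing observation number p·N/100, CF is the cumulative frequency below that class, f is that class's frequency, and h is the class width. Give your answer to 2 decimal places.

N = 106; target position k = 30/100 · 106 = 31.8.
Cumulative frequencies: 20, 41, 70, 89, 106.
Observation 31.8 falls in the class 200 – <250.
L = 200, CF = 20, f = 21, h = 50.
P30 = 200 + ((31.8 − 20)/21)·50 = 200 + 28.0952 = 228.095.

228.10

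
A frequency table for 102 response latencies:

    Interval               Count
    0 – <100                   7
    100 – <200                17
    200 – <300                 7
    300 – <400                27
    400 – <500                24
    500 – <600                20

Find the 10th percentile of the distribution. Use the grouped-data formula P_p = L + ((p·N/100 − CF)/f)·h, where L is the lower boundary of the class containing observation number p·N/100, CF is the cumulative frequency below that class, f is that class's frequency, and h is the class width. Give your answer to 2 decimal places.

118.82

N = 102; target position k = 10/100 · 102 = 10.2.
Cumulative frequencies: 7, 24, 31, 58, 82, 102.
Observation 10.2 falls in the class 100 – <200.
L = 100, CF = 7, f = 17, h = 100.
P10 = 100 + ((10.2 − 7)/17)·100 = 100 + 18.8235 = 118.824.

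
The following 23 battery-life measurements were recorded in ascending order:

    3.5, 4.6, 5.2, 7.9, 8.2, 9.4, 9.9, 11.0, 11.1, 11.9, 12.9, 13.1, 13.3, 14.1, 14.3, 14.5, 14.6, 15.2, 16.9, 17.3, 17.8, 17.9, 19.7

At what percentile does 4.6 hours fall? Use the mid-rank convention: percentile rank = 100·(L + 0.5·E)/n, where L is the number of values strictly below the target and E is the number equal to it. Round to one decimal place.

Count below 4.6: L = 1; count equal: E = 1; n = 23.
Percentile rank = 100·(1 + 0.5·1)/23 = 100·1.5/23 = 6.522.

6.5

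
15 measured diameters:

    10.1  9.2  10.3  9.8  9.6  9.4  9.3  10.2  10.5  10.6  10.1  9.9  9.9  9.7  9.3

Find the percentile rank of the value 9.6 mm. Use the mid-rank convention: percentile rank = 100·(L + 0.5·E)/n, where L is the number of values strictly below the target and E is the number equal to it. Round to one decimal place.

30.0

Sorted: 9.2, 9.3, 9.3, 9.4, 9.6, 9.7, 9.8, 9.9, 9.9, 10.1, 10.1, 10.2, 10.3, 10.5, 10.6.
Count below 9.6: L = 4; count equal: E = 1; n = 15.
Percentile rank = 100·(4 + 0.5·1)/15 = 100·4.5/15 = 30.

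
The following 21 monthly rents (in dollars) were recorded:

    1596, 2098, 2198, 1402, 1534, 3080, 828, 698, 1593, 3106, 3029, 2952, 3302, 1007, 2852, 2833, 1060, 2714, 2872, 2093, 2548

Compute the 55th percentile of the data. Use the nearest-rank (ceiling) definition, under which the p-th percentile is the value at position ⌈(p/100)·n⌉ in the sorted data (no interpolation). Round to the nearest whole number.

Sorted: 698, 828, 1007, 1060, 1402, 1534, 1593, 1596, 2093, 2098, 2198, 2548, 2714, 2833, 2852, 2872, 2952, 3029, 3080, 3106, 3302.
n = 21.
Position = ⌈55/100 · 21⌉ = ⌈11.55⌉ = 12.
The value at rank 12 is 2548.

2548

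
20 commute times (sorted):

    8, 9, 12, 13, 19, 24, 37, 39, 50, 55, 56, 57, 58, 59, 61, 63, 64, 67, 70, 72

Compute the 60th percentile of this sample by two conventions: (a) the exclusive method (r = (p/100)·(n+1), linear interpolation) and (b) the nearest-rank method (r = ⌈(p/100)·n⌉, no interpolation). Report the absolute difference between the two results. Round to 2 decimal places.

n = 20.
(a) r = 12.6; between ranks 12 (57) and 13 (58): 57.6.
(b) the nearest-rank method: rank 12 → 57.
|57.6 − 57| = 0.6.

0.60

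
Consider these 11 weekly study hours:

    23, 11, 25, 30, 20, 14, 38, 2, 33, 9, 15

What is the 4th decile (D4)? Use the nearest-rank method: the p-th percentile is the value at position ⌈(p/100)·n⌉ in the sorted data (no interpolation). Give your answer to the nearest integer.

Sorted: 2, 9, 11, 14, 15, 20, 23, 25, 30, 33, 38.
n = 11.
Position = ⌈40/100 · 11⌉ = ⌈4.4⌉ = 5.
The value at rank 5 is 15.

15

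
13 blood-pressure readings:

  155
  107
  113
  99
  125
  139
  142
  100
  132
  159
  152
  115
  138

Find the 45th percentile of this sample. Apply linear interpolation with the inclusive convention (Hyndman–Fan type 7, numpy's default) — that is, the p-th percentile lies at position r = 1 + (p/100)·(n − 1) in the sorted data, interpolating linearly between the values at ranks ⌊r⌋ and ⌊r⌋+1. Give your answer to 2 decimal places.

127.80

Sorted: 99, 100, 107, 113, 115, 125, 132, 138, 139, 142, 152, 155, 159.
n = 13.
r = 1 + (45/100)·(13 − 1) = 1 + 5.4 = 6.4.
Rank 6 is 125 and rank 7 is 132.
Interpolate: 125 + 0.4·(132 − 125) = 125 + 0.4·7 = 127.8.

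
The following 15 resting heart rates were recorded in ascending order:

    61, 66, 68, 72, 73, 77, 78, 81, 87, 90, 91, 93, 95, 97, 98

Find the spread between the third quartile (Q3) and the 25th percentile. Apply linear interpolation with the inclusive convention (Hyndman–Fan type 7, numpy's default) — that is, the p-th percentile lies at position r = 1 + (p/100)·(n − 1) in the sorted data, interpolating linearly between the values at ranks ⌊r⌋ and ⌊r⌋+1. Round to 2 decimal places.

n = 15.
P25: r = 4.5; ranks 4–5 are 72, 73; interpolating gives 72.5.
P75: r = 11.5; ranks 11–12 are 91, 93; interpolating gives 92.
Difference: 92 − 72.5 = 19.5.

19.50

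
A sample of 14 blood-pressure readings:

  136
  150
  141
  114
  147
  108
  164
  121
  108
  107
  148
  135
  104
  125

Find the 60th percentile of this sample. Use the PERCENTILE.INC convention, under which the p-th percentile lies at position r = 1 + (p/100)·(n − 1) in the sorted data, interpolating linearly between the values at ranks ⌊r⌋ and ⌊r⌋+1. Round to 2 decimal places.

Sorted: 104, 107, 108, 108, 114, 121, 125, 135, 136, 141, 147, 148, 150, 164.
n = 14.
r = 1 + (60/100)·(14 − 1) = 1 + 7.8 = 8.8.
Rank 8 is 135 and rank 9 is 136.
Interpolate: 135 + 0.8·(136 − 135) = 135 + 0.8·1 = 135.8.

135.80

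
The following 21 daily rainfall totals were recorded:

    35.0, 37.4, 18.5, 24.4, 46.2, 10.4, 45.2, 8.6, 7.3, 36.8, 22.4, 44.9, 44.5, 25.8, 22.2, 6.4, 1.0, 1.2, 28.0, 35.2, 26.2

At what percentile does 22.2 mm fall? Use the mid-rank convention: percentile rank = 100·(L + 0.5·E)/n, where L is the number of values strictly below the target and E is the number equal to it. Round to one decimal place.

Sorted: 1.0, 1.2, 6.4, 7.3, 8.6, 10.4, 18.5, 22.2, 22.4, 24.4, 25.8, 26.2, 28.0, 35.0, 35.2, 36.8, 37.4, 44.5, 44.9, 45.2, 46.2.
Count below 22.2: L = 7; count equal: E = 1; n = 21.
Percentile rank = 100·(7 + 0.5·1)/21 = 100·7.5/21 = 35.71.

35.7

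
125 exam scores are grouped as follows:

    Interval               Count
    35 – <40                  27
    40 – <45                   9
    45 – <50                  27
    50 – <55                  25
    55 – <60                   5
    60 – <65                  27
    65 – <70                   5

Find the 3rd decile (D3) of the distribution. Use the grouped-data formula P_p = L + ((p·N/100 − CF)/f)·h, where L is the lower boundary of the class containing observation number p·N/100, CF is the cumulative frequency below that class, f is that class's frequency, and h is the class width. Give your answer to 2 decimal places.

45.28

N = 125; target position k = 30/100 · 125 = 37.5.
Cumulative frequencies: 27, 36, 63, 88, 93, 120, 125.
Observation 37.5 falls in the class 45 – <50.
L = 45, CF = 36, f = 27, h = 5.
P30 = 45 + ((37.5 − 36)/27)·5 = 45 + 0.277778 = 45.2778.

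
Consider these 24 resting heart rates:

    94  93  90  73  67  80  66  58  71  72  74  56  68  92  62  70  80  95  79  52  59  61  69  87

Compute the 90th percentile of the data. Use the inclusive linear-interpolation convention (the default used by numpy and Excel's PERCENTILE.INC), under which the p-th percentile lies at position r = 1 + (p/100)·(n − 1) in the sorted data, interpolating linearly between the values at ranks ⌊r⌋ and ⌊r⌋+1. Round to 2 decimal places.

Sorted: 52, 56, 58, 59, 61, 62, 66, 67, 68, 69, 70, 71, 72, 73, 74, 79, 80, 80, 87, 90, 92, 93, 94, 95.
n = 24.
r = 1 + (90/100)·(24 − 1) = 1 + 20.7 = 21.7.
Rank 21 is 92 and rank 22 is 93.
Interpolate: 92 + 0.7·(93 − 92) = 92 + 0.7·1 = 92.7.

92.70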